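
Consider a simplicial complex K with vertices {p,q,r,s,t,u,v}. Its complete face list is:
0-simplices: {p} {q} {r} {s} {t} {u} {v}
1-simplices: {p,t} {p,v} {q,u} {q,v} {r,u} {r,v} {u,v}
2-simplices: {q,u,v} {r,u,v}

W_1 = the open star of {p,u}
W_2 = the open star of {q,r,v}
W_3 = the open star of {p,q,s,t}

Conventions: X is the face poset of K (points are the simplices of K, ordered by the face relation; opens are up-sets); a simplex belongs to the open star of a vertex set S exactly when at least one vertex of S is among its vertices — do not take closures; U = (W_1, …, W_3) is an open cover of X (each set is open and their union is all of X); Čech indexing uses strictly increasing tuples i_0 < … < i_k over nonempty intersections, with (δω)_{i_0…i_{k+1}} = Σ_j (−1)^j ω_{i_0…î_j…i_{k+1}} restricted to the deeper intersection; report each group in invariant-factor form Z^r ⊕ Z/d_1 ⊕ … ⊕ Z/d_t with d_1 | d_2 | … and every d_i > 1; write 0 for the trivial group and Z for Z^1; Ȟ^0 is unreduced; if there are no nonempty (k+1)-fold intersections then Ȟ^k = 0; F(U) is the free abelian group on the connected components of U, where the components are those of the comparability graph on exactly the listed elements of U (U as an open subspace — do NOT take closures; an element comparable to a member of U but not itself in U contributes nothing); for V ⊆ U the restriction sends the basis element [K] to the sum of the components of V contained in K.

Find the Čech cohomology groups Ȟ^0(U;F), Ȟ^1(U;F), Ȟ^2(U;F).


nonempty intersections:
  W1={{p},{u},{p,t},{p,v},{q,u},{r,u},{u,v},{q,u,v},{r,u,v}} W2={{q},{r},{v},{p,v},{q,u},{q,v},{r,u},{r,v},{u,v},{q,u,v},{r,u,v}} W3={{p},{q},{s},{t},{p,t},{p,v},{q,u},{q,v},{q,u,v}}
  W12={{p,v},{q,u},{r,u},{u,v},{q,u,v},{r,u,v}} W13={{p},{p,t},{p,v},{q,u},{q,u,v}} W23={{q},{p,v},{q,u},{q,v},{q,u,v}}
  W123={{p,v},{q,u},{q,u,v}}
components per intersection:
  W1: {{p},{p,t},{p,v}} {{u},{q,u},{r,u},{u,v},{q,u,v},{r,u,v}}
  W2: {{q},{r},{v},{p,v},{q,u},{q,v},{r,u},{r,v},{u,v},{q,u,v},{r,u,v}}
  W3: {{p},{t},{p,t},{p,v}} {{q},{q,u},{q,v},{q,u,v}} {{s}}
  W12: {{p,v}} {{q,u},{r,u},{u,v},{q,u,v},{r,u,v}}
  W13: {{p},{p,t},{p,v}} {{q,u},{q,u,v}}
  W23: {{q},{q,u},{q,v},{q,u,v}} {{p,v}}
  W123: {{p,v}} {{q,u},{q,u,v}}
C dims 6,6,2; δ0: rk 4, SNF 1^4; δ1: rk 2, SNF 1^2
Ȟ^0: (6−4)−0=2 ⇒ Z^2
Ȟ^1: (6−2)−4=0 ⇒ 0
Ȟ^2: (2−0)−2=0 ⇒ 0

Ȟ^0(U;F) ≅ Z^2; Ȟ^1(U;F) ≅ 0; Ȟ^2(U;F) ≅ 0


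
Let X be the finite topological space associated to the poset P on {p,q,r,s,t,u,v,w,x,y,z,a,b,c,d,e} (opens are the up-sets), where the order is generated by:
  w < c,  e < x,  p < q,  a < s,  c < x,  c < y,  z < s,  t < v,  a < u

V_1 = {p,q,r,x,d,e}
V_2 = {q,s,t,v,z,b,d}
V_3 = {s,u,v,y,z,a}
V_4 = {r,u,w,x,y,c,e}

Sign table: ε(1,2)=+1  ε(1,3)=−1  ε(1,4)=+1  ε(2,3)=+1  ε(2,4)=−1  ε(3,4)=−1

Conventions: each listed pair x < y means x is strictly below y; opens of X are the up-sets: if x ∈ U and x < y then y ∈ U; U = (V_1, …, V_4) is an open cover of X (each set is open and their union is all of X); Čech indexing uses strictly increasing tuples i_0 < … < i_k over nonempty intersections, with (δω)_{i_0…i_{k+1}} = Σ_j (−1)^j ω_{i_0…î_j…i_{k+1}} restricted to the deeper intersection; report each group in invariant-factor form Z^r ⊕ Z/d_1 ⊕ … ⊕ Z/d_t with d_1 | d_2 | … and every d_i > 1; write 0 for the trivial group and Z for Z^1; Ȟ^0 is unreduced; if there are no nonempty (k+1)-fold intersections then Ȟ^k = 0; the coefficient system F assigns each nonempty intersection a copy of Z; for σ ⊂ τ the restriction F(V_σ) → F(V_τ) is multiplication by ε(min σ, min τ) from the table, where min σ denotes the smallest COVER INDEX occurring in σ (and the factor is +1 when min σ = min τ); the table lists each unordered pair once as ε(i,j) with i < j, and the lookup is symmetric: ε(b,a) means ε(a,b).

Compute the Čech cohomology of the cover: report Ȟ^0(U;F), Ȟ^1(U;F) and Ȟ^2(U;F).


nerve simplices:
  V12={q,d} V14={r,x,e} V23={s,v,z} V34={u,y}
C dims 4,4; δ0: rk 4, SNF 1^3·2
degree 0: 4−4−0 = 0 → Ȟ^0 ≅ 0
degree 1: 4−0−4 = 0 plus torsion [2] → Ȟ^1 ≅ Z/2
degree 2: 0−0−0 = 0 → Ȟ^2 ≅ 0

Ȟ^0 ≅ 0, Ȟ^1 ≅ Z/2 and Ȟ^2 ≅ 0


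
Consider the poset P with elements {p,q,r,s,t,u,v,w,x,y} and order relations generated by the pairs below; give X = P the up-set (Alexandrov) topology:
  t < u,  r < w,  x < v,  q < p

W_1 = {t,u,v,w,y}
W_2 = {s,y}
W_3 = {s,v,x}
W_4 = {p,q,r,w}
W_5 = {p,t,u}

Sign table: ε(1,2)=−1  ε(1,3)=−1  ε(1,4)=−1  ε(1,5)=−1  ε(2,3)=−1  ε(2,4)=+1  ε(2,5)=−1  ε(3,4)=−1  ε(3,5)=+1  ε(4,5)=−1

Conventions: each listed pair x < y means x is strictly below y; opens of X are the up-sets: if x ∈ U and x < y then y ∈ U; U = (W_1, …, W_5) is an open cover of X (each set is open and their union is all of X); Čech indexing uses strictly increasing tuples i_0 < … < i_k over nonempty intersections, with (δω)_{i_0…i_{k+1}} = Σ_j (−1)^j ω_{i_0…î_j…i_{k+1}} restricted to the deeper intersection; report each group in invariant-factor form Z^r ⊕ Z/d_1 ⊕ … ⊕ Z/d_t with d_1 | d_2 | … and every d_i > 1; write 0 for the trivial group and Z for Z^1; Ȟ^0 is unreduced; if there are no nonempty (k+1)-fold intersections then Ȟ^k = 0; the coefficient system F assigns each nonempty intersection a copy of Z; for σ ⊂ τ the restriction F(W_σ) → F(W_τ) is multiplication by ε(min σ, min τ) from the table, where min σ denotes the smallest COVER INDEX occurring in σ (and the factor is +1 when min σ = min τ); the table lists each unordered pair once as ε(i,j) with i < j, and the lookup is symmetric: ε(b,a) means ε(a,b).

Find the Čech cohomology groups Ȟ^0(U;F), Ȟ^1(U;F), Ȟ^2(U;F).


nerve simplices:
  W12={y} W13={v} W14={w} W15={t,u} W23={s} W45={p}
C dims 5,6; δ0: rk 5, SNF 1^4·2
degree 0: 5−5−0 = 0 → Ȟ^0 ≅ 0
degree 1: 6−0−5 = 1 plus torsion [2] → Ȟ^1 ≅ Z ⊕ Z/2
degree 2: 0−0−0 = 0 → Ȟ^2 ≅ 0

Ȟ^0(U;F) ≅ 0, Ȟ^1(U;F) ≅ Z ⊕ Z/2 and Ȟ^2(U;F) ≅ 0


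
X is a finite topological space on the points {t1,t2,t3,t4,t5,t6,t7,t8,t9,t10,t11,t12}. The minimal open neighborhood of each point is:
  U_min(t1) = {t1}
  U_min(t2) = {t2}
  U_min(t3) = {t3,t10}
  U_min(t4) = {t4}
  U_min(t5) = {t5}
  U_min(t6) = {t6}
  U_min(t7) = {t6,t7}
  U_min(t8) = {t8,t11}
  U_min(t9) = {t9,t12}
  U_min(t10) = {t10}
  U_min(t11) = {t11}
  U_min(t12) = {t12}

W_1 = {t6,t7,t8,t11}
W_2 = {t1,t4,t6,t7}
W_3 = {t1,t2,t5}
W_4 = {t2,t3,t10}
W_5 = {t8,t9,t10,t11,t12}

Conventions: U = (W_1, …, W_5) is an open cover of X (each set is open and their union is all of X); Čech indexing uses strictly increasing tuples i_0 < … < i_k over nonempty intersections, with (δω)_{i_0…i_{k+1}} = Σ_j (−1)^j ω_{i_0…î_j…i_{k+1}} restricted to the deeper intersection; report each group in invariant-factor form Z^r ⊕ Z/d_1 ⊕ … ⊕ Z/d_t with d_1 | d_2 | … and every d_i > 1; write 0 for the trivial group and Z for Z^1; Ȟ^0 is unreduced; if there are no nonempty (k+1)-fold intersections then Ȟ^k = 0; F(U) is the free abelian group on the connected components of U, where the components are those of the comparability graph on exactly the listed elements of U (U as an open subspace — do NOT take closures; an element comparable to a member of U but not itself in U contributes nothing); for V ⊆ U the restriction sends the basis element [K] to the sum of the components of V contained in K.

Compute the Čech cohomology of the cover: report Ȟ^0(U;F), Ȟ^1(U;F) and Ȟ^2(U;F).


nonempty intersections:
  W12={t6,t7} W15={t8,t11} W23={t1} W34={t2} W45={t10}
components per intersection:
  W1: {t6,t7} {t8,t11}
  W2: {t1} {t4} {t6,t7}
  W3: {t1} {t2} {t5}
  W4: {t2} {t3,t10}
  W5: {t8,t11} {t9,t12} {t10}
  W12: {t6,t7}
  W15: {t8,t11}
  W23: {t1}
  W34: {t2}
  W45: {t10}
C dims 13,5; δ0: rk 5, SNF 1^5
Ȟ^0: (13−5)−0=8 ⇒ Z^8
Ȟ^1: (5−0)−5=0 ⇒ 0
Ȟ^2: (0−0)−0=0 ⇒ 0

Ȟ^0(U;F) ≅ Z^8, Ȟ^1(U;F) ≅ 0 and Ȟ^2(U;F) ≅ 0


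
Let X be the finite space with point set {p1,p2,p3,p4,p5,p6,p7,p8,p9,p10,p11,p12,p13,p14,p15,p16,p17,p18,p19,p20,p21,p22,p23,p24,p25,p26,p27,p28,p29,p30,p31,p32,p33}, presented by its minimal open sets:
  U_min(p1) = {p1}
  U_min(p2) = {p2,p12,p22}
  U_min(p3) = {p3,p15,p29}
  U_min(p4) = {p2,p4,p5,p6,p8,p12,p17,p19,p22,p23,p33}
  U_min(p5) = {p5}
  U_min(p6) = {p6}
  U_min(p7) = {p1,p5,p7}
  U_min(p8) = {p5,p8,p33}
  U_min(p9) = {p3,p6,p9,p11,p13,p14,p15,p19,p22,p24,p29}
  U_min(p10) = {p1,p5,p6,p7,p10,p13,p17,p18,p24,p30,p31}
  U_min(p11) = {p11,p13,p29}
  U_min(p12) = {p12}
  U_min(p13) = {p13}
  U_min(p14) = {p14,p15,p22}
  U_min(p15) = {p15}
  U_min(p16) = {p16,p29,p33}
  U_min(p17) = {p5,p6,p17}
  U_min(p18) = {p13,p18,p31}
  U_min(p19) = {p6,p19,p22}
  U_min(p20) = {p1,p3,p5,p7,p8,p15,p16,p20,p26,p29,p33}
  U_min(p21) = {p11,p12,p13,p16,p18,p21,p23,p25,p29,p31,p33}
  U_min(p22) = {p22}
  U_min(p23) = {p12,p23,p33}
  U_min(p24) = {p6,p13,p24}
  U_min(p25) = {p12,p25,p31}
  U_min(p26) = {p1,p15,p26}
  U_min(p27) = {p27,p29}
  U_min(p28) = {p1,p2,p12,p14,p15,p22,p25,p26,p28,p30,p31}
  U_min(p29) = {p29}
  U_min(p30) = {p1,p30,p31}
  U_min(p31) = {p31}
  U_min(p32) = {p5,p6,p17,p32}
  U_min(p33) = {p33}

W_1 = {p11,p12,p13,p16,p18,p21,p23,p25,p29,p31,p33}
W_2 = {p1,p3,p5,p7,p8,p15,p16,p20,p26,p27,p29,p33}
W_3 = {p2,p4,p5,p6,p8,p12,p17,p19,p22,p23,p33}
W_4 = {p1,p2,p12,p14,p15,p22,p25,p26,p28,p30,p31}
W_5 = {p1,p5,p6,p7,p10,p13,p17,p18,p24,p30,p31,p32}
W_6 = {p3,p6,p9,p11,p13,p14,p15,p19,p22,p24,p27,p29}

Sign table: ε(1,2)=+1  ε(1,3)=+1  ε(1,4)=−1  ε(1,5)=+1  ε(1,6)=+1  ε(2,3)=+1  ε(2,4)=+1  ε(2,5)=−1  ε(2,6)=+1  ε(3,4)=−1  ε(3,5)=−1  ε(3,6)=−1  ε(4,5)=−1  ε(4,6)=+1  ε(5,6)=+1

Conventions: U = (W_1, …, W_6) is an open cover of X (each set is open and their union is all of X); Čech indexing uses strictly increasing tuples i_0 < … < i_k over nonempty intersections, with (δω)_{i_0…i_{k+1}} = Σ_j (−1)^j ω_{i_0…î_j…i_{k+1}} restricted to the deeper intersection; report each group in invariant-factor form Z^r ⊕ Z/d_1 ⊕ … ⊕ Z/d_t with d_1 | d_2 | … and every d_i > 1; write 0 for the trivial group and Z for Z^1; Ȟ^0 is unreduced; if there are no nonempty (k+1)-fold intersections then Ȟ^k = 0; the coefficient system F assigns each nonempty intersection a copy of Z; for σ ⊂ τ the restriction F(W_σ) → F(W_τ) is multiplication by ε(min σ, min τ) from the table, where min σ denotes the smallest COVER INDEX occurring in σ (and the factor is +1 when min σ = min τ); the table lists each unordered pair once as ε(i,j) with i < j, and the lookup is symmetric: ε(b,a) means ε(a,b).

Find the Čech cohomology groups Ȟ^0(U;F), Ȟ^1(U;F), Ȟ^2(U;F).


nerve simplices:
  W12={p16,p29,p33} W13={p12,p23,p33} W14={p12,p25,p31} W15={p13,p18,p31} W16={p11,p13,p29} W23={p5,p8,p33} W24={p1,p15,p26} W25={p1,p5,p7} W26={p3,p15,p27,p29} W34={p2,p12,p22} W35={p5,p6,p17} W36={p6,p19,p22} W45={p1,p30,p31} W46={p14,p15,p22} W56={p6,p13,p24}
  W123={p33} W126={p29} W134={p12} W145={p31} W156={p13} W235={p5} W245={p1} W246={p15} W346={p22} W356={p6}
C dims 6,15,10; δ0: rk 6, SNF 1^5·2; δ1: rk 9, SNF 1^9
degree 0: 6−6−0 = 0 → Ȟ^0 ≅ 0
degree 1: 15−9−6 = 0 plus torsion [2] → Ȟ^1 ≅ Z/2
degree 2: 10−0−9 = 1 → Ȟ^2 ≅ Z

Ȟ^0(U;F) ≅ 0, Ȟ^1(U;F) ≅ Z/2, Ȟ^2(U;F) ≅ Z


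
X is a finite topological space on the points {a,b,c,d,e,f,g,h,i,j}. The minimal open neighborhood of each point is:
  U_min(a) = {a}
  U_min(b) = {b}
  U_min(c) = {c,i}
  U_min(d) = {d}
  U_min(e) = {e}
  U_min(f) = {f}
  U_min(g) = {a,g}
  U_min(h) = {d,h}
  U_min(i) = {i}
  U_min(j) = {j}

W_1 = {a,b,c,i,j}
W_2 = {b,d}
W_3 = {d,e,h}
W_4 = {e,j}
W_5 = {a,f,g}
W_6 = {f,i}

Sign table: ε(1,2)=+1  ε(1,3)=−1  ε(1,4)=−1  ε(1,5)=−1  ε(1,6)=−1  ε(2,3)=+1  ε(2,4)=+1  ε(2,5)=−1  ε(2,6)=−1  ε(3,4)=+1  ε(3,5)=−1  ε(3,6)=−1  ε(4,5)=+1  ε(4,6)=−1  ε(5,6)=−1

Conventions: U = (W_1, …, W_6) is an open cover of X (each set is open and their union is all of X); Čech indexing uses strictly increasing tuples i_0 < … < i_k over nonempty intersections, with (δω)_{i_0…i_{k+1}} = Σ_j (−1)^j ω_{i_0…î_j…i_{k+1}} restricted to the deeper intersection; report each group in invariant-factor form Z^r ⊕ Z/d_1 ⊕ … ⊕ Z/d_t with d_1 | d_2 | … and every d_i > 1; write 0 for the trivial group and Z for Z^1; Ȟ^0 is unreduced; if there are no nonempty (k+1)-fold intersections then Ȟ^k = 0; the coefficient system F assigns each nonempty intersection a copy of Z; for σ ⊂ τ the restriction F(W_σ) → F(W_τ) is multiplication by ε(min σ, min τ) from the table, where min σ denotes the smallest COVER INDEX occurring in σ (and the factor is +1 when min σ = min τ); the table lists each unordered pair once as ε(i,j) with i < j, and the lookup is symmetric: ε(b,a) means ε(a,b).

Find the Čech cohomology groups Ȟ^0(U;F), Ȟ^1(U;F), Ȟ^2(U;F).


Ȟ^0(U;F) ≅ 0,  Ȟ^1(U;F) ≅ Z ⊕ Z/2,  Ȟ^2(U;F) ≅ 0

intersection data:
  W12={b} W14={j} W15={a} W16={i} W23={d} W34={e} W56={f}
C dims 6,7; δ0: rk 6, SNF 1^5·2
Ȟ^0 = (6 − 6) − 0 = 0, so Ȟ^0 ≅ 0
Ȟ^1 = (7 − 0) − 6 = 1 plus torsion [2], so Ȟ^1 ≅ Z ⊕ Z/2
Ȟ^2 = (0 − 0) − 0 = 0, so Ȟ^2 ≅ 0


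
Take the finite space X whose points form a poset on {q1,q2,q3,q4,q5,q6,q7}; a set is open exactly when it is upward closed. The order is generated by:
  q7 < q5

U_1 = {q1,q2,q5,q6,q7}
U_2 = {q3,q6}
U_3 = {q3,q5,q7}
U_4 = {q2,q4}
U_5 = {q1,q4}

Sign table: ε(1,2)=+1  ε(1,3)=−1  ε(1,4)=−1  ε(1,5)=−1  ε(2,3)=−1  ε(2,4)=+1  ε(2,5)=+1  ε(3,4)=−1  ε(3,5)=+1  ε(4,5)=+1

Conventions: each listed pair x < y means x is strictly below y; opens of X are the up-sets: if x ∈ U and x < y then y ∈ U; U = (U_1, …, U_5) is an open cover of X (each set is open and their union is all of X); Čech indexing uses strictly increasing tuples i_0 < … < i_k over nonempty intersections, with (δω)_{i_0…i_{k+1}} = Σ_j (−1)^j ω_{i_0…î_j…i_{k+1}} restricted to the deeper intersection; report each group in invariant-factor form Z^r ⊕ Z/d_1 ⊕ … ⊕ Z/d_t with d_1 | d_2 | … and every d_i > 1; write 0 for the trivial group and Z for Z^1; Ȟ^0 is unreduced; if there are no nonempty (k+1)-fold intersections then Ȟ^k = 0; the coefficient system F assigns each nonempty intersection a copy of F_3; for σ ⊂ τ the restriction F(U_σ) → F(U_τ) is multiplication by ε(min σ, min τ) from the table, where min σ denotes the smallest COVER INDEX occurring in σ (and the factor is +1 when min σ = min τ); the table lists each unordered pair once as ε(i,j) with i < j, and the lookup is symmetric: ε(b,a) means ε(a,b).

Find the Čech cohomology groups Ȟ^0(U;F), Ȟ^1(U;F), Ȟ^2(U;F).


nonempty overlaps:
  U12={q6} U13={q5,q7} U14={q2} U15={q1} U23={q3} U45={q4}
C dims 5,6; δ0: rk_F3 4
degree 0: 5−4−0 = 1 → Ȟ^0 ≅ Z/3
degree 1: 6−0−4 = 2 → Ȟ^1 ≅ Z/3 ⊕ Z/3
degree 2: 0−0−0 = 0 → Ȟ^2 ≅ 0

Ȟ^0 = Z/3,  Ȟ^1 = Z/3 ⊕ Z/3,  Ȟ^2 = 0


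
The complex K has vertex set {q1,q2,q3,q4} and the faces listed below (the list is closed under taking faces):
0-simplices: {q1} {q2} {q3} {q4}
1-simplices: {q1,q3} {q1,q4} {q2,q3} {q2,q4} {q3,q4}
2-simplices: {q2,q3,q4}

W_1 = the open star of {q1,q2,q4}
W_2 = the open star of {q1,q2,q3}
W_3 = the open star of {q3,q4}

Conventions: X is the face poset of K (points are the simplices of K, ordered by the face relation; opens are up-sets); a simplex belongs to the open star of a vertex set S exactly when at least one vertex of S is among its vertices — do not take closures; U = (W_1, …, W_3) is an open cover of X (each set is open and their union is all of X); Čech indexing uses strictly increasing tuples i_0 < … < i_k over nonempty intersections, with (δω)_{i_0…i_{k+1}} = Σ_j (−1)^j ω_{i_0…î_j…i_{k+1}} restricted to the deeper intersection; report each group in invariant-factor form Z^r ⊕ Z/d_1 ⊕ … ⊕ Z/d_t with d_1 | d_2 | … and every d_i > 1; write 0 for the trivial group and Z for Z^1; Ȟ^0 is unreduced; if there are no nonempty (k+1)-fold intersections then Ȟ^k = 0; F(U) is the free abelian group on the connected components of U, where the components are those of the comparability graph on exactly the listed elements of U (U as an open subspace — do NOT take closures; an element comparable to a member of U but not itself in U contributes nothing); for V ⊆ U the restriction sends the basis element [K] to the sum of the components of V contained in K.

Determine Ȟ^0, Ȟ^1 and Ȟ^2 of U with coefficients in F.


intersection data:
  W1={{q1},{q2},{q4},{q1,q3},{q1,q4},{q2,q3},{q2,q4},{q3,q4},{q2,q3,q4}} W2={{q1},{q2},{q3},{q1,q3},{q1,q4},{q2,q3},{q2,q4},{q3,q4},{q2,q3,q4}} W3={{q3},{q4},{q1,q3},{q1,q4},{q2,q3},{q2,q4},{q3,q4},{q2,q3,q4}}
  W12={{q1},{q2},{q1,q3},{q1,q4},{q2,q3},{q2,q4},{q3,q4},{q2,q3,q4}} W13={{q4},{q1,q3},{q1,q4},{q2,q3},{q2,q4},{q3,q4},{q2,q3,q4}} W23={{q3},{q1,q3},{q1,q4},{q2,q3},{q2,q4},{q3,q4},{q2,q3,q4}}
  W123={{q1,q3},{q1,q4},{q2,q3},{q2,q4},{q3,q4},{q2,q3,q4}}
components per intersection:
  W1: {{q1},{q2},{q4},{q1,q3},{q1,q4},{q2,q3},{q2,q4},{q3,q4},{q2,q3,q4}}
  W2: {{q1},{q2},{q3},{q1,q3},{q1,q4},{q2,q3},{q2,q4},{q3,q4},{q2,q3,q4}}
  W3: {{q3},{q4},{q1,q3},{q1,q4},{q2,q3},{q2,q4},{q3,q4},{q2,q3,q4}}
  W12: {{q1},{q1,q3},{q1,q4}} {{q2},{q2,q3},{q2,q4},{q3,q4},{q2,q3,q4}}
  W13: {{q4},{q1,q4},{q2,q3},{q2,q4},{q3,q4},{q2,q3,q4}} {{q1,q3}}
  W23: {{q3},{q1,q3},{q2,q3},{q2,q4},{q3,q4},{q2,q3,q4}} {{q1,q4}}
  W123: {{q1,q3}} {{q1,q4}} {{q2,q3},{q2,q4},{q3,q4},{q2,q3,q4}}
C dims 3,6,3; δ0: rk 2, SNF 1^2; δ1: rk 3, SNF 1^3
Ȟ^0 = (3 − 2) − 0 = 1, so Ȟ^0 ≅ Z
Ȟ^1 = (6 − 3) − 2 = 1, so Ȟ^1 ≅ Z
Ȟ^2 = (3 − 0) − 3 = 0, so Ȟ^2 ≅ 0

Ȟ^0 ≅ Z; Ȟ^1 ≅ Z; Ȟ^2 ≅ 0


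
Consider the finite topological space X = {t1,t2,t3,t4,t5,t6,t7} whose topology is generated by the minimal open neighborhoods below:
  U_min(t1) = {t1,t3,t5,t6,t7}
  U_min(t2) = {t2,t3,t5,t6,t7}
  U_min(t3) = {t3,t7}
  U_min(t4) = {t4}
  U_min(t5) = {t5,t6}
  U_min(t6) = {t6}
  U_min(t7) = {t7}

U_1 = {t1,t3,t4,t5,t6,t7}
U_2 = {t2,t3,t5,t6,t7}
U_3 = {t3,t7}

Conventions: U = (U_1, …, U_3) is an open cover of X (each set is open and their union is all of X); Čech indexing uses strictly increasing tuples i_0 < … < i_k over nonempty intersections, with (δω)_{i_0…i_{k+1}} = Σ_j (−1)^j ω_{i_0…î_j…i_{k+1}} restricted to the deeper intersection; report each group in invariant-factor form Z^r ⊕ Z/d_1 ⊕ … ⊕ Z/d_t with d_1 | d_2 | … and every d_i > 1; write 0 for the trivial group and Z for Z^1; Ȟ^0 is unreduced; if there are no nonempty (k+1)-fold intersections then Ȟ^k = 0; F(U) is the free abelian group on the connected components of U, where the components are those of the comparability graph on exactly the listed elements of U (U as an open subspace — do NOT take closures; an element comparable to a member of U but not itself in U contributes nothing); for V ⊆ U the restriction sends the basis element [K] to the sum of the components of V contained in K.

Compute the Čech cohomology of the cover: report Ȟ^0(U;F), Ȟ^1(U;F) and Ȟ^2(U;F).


nonempty intersections:
  U12={t3,t5,t6,t7} U13={t3,t7} U23={t3,t7}
  U123={t3,t7}
components per intersection:
  U1: {t1,t3,t5,t6,t7} {t4}
  U2: {t2,t3,t5,t6,t7}
  U3: {t3,t7}
  U12: {t3,t7} {t5,t6}
  U13: {t3,t7}
  U23: {t3,t7}
  U123: {t3,t7}
C dims 4,4,1; δ0: rk 2, SNF 1^2; δ1: rk 1, SNF 1^1
Ȟ^0: (4−2)−0=2 ⇒ Z^2
Ȟ^1: (4−1)−2=1 ⇒ Z
Ȟ^2: (1−0)−1=0 ⇒ 0

Ȟ^0 ≅ Z^2,  Ȟ^1 ≅ Z,  Ȟ^2 ≅ 0


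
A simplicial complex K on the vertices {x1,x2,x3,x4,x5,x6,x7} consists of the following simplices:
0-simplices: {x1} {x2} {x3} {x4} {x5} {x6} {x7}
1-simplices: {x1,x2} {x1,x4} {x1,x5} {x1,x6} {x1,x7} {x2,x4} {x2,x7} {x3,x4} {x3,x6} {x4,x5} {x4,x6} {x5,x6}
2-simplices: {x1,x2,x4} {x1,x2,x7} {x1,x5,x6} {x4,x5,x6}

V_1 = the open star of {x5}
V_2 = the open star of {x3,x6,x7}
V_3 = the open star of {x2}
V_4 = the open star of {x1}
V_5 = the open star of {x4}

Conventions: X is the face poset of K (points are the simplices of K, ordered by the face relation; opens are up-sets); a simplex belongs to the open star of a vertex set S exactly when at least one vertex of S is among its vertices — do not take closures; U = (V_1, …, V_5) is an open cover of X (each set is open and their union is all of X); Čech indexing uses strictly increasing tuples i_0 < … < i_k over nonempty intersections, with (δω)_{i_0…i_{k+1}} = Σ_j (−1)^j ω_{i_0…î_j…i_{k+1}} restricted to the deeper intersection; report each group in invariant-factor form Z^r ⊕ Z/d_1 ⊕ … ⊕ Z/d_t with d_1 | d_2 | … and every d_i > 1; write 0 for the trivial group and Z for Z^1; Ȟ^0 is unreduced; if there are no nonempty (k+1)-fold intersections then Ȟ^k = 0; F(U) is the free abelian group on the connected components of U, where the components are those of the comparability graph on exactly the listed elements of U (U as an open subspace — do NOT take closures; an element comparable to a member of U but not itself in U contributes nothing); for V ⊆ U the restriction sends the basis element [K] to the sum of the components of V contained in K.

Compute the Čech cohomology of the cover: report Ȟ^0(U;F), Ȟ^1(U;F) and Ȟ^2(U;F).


Ȟ^0(U;F) ≅ Z; Ȟ^1(U;F) ≅ Z^2; Ȟ^2(U;F) ≅ 0

nerve simplices:
  V1={{x5},{x1,x5},{x4,x5},{x5,x6},{x1,x5,x6},{x4,x5,x6}} V2={{x3},{x6},{x7},{x1,x6},{x1,x7},{x2,x7},{x3,x4},{x3,x6},{x4,x6},{x5,x6},{x1,x2,x7},{x1,x5,x6},{x4,x5,x6}} V3={{x2},{x1,x2},{x2,x4},{x2,x7},{x1,x2,x4},{x1,x2,x7}} V4={{x1},{x1,x2},{x1,x4},{x1,x5},{x1,x6},{x1,x7},{x1,x2,x4},{x1,x2,x7},{x1,x5,x6}} V5={{x4},{x1,x4},{x2,x4},{x3,x4},{x4,x5},{x4,x6},{x1,x2,x4},{x4,x5,x6}}
  V12={{x5,x6},{x1,x5,x6},{x4,x5,x6}} V14={{x1,x5},{x1,x5,x6}} V15={{x4,x5},{x4,x5,x6}} V23={{x2,x7},{x1,x2,x7}} V24={{x1,x6},{x1,x7},{x1,x2,x7},{x1,x5,x6}} V25={{x3,x4},{x4,x6},{x4,x5,x6}} V34={{x1,x2},{x1,x2,x4},{x1,x2,x7}} V35={{x2,x4},{x1,x2,x4}} V45={{x1,x4},{x1,x2,x4}}
  V124={{x1,x5,x6}} V125={{x4,x5,x6}} V234={{x1,x2,x7}} V345={{x1,x2,x4}}
components per intersection:
  V1: {{x5},{x1,x5},{x4,x5},{x5,x6},{x1,x5,x6},{x4,x5,x6}}
  V2: {{x3},{x6},{x1,x6},{x3,x4},{x3,x6},{x4,x6},{x5,x6},{x1,x5,x6},{x4,x5,x6}} {{x7},{x1,x7},{x2,x7},{x1,x2,x7}}
  V3: {{x2},{x1,x2},{x2,x4},{x2,x7},{x1,x2,x4},{x1,x2,x7}}
  V4: {{x1},{x1,x2},{x1,x4},{x1,x5},{x1,x6},{x1,x7},{x1,x2,x4},{x1,x2,x7},{x1,x5,x6}}
  V5: {{x4},{x1,x4},{x2,x4},{x3,x4},{x4,x5},{x4,x6},{x1,x2,x4},{x4,x5,x6}}
  V12: {{x5,x6},{x1,x5,x6},{x4,x5,x6}}
  V14: {{x1,x5},{x1,x5,x6}}
  V15: {{x4,x5},{x4,x5,x6}}
  V23: {{x2,x7},{x1,x2,x7}}
  V24: {{x1,x6},{x1,x5,x6}} {{x1,x7},{x1,x2,x7}}
  V25: {{x3,x4}} {{x4,x6},{x4,x5,x6}}
  V34: {{x1,x2},{x1,x2,x4},{x1,x2,x7}}
  V35: {{x2,x4},{x1,x2,x4}}
  V45: {{x1,x4},{x1,x2,x4}}
  V124: {{x1,x5,x6}}
  V125: {{x4,x5,x6}}
  V234: {{x1,x2,x7}}
  V345: {{x1,x2,x4}}
C dims 6,11,4; δ0: rk 5, SNF 1^5; δ1: rk 4, SNF 1^4
degree 0: 6−5−0 = 1 → Ȟ^0 ≅ Z
degree 1: 11−4−5 = 2 → Ȟ^1 ≅ Z^2
degree 2: 4−0−4 = 0 → Ȟ^2 ≅ 0


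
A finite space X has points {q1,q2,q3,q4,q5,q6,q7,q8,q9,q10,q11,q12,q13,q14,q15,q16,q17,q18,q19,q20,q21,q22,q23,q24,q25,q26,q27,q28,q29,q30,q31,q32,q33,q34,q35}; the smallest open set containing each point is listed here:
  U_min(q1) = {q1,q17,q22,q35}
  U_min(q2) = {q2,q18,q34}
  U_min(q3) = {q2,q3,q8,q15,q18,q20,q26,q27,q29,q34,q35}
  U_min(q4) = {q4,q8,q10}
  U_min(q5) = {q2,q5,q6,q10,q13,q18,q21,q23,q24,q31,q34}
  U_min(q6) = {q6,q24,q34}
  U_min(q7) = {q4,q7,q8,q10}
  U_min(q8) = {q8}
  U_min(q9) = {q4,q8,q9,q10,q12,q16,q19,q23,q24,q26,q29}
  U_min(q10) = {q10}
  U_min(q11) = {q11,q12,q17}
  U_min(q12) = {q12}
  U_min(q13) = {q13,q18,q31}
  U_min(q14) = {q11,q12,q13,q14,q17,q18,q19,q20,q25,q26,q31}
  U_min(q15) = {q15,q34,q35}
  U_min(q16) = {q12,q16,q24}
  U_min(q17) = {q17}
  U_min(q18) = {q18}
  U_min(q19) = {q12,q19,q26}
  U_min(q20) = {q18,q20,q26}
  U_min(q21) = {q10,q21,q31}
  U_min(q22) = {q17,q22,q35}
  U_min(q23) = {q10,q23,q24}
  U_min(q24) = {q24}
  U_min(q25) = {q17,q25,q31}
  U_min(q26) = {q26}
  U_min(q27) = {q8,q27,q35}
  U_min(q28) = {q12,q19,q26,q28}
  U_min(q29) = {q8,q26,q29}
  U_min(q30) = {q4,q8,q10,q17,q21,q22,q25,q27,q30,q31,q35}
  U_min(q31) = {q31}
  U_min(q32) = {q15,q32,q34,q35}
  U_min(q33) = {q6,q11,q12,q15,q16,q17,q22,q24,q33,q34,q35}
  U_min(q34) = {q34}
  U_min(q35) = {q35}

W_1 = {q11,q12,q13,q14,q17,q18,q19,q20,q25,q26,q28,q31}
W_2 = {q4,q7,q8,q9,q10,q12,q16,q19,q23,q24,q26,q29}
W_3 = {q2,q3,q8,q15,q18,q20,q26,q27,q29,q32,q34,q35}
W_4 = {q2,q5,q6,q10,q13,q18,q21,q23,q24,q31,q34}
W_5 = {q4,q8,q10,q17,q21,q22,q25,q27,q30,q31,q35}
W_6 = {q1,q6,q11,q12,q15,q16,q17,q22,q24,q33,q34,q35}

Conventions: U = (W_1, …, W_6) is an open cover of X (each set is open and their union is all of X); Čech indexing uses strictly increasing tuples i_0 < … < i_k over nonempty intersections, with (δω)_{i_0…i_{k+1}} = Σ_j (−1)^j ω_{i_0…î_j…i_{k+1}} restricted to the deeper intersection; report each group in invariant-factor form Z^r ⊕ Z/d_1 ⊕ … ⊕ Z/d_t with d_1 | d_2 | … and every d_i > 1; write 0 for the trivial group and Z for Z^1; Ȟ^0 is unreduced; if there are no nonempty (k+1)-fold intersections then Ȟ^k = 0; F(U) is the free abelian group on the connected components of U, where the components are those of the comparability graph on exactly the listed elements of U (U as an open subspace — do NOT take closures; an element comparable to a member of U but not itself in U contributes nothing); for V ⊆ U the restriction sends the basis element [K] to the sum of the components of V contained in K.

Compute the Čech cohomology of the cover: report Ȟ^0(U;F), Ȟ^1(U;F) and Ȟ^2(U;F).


cover nerve:
  W12={q12,q19,q26} W13={q18,q20,q26} W14={q13,q18,q31} W15={q17,q25,q31} W16={q11,q12,q17} W23={q8,q26,q29} W24={q10,q23,q24} W25={q4,q8,q10} W26={q12,q16,q24} W34={q2,q18,q34} W35={q8,q27,q35} W36={q15,q34,q35} W45={q10,q21,q31} W46={q6,q24,q34} W56={q17,q22,q35}
  W123={q26} W126={q12} W134={q18} W145={q31} W156={q17} W235={q8} W245={q10} W246={q24} W346={q34} W356={q35}
components per intersection:
  W1: {q11,q12,q13,q14,q17,q18,q19,q20,q25,q26,q28,q31}
  W2: {q4,q7,q8,q9,q10,q12,q16,q19,q23,q24,q26,q29}
  W3: {q2,q3,q8,q15,q18,q20,q26,q27,q29,q32,q34,q35}
  W4: {q2,q5,q6,q10,q13,q18,q21,q23,q24,q31,q34}
  W5: {q4,q8,q10,q17,q21,q22,q25,q27,q30,q31,q35}
  W6: {q1,q6,q11,q12,q15,q16,q17,q22,q24,q33,q34,q35}
  W12: {q12,q19,q26}
  W13: {q18,q20,q26}
  W14: {q13,q18,q31}
  W15: {q17,q25,q31}
  W16: {q11,q12,q17}
  W23: {q8,q26,q29}
  W24: {q10,q23,q24}
  W25: {q4,q8,q10}
  W26: {q12,q16,q24}
  W34: {q2,q18,q34}
  W35: {q8,q27,q35}
  W36: {q15,q34,q35}
  W45: {q10,q21,q31}
  W46: {q6,q24,q34}
  W56: {q17,q22,q35}
  W123: {q26}
  W126: {q12}
  W134: {q18}
  W145: {q31}
  W156: {q17}
  W235: {q8}
  W245: {q10}
  W246: {q24}
  W346: {q34}
  W356: {q35}
C dims 6,15,10; δ0: rk 5, SNF 1^5; δ1: rk 10, SNF 1^9·2
Ȟ^0: (6−5)−0=1 ⇒ Z
Ȟ^1: (15−10)−5=0 ⇒ 0
Ȟ^2: (10−0)−10=0 plus torsion [2] ⇒ Z/2

Ȟ^0 ≅ Z, Ȟ^1 ≅ 0, Ȟ^2 ≅ Z/2


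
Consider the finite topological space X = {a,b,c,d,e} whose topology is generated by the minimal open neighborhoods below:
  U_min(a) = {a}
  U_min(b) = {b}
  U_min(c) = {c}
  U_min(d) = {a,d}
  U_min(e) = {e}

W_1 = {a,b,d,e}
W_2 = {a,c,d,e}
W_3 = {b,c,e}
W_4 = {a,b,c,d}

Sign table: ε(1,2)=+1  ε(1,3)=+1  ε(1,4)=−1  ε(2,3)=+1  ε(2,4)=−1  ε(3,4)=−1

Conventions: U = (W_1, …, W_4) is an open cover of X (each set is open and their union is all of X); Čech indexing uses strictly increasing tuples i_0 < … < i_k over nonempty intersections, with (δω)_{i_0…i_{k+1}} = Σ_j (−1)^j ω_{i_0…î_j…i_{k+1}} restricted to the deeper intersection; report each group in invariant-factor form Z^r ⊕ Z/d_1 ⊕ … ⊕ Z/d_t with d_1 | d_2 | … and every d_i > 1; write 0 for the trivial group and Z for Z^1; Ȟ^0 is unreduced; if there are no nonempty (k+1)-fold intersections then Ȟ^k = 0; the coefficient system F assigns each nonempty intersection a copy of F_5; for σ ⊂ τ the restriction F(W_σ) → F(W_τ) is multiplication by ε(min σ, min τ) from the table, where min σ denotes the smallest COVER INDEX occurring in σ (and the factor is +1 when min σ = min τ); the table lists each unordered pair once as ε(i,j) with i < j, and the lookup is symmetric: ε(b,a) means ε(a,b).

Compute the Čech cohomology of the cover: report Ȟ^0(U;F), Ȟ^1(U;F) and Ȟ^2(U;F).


Ȟ^0 ≅ Z/5, Ȟ^1 ≅ 0 and Ȟ^2 ≅ Z/5

cover nerve:
  W12={a,d,e} W13={b,e} W14={a,b,d} W23={c,e} W24={a,c,d} W34={b,c}
  W123={e} W124={a,d} W134={b} W234={c}
C dims 4,6,4; δ0: rk_F5 3; δ1: rk_F5 3
Ȟ^0: (4−3)−0=1 ⇒ Z/5
Ȟ^1: (6−3)−3=0 ⇒ 0
Ȟ^2: (4−0)−3=1 ⇒ Z/5


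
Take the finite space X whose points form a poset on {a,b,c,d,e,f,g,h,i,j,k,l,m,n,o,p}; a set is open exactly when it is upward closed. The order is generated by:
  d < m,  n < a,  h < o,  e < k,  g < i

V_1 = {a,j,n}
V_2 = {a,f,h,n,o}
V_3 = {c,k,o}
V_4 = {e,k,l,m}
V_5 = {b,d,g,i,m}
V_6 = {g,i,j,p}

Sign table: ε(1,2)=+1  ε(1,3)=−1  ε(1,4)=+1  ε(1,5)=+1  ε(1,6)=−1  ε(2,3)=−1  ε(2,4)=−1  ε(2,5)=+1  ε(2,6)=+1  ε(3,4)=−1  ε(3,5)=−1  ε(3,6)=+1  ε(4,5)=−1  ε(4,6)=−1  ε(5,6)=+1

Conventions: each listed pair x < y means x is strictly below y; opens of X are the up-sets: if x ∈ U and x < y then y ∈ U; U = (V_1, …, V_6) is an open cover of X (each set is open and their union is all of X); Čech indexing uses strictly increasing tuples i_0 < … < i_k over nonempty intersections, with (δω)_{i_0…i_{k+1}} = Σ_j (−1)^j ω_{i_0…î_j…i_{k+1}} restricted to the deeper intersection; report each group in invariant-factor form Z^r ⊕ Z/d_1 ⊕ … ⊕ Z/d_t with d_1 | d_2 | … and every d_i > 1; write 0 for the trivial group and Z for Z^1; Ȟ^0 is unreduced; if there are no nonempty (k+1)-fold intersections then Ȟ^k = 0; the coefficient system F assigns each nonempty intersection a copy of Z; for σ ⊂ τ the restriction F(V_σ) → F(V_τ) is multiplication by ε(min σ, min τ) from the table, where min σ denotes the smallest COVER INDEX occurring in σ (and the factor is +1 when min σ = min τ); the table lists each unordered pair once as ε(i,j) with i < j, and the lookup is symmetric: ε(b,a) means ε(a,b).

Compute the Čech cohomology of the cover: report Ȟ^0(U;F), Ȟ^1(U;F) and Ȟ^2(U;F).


Ȟ^0 ≅ Z; Ȟ^1 ≅ Z; Ȟ^2 ≅ 0

intersection data:
  V12={a,n} V16={j} V23={o} V34={k} V45={m} V56={g,i}
C dims 6,6; δ0: rk 5, SNF 1^5
Ȟ^0 = (6 − 5) − 0 = 1, so Ȟ^0 ≅ Z
Ȟ^1 = (6 − 0) − 5 = 1, so Ȟ^1 ≅ Z
Ȟ^2 = (0 − 0) − 0 = 0, so Ȟ^2 ≅ 0


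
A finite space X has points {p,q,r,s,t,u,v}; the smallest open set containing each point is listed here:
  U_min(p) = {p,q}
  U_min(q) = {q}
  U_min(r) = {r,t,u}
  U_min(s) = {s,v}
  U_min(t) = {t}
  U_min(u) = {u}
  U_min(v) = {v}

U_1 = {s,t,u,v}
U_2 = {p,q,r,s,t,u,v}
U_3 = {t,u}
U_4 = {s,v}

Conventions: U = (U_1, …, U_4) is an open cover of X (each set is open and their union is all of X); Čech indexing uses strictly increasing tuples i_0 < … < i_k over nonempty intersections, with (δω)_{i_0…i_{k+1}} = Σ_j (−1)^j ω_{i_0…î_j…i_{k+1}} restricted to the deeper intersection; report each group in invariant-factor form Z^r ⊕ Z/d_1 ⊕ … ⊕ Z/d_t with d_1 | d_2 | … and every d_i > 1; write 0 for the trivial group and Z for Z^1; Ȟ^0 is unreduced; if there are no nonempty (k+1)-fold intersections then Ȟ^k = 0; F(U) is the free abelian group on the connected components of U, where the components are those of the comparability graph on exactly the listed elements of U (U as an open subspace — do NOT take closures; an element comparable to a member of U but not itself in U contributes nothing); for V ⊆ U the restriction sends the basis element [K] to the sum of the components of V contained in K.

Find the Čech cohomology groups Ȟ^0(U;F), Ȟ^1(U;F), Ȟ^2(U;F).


nerve of the cover:
  U12={s,t,u,v} U13={t,u} U14={s,v} U23={t,u} U24={s,v}
  U123={t,u} U124={s,v}
components per intersection:
  U1: {s,v} {t} {u}
  U2: {p,q} {r,t,u} {s,v}
  U3: {t} {u}
  U4: {s,v}
  U12: {s,v} {t} {u}
  U13: {t} {u}
  U14: {s,v}
  U23: {t} {u}
  U24: {s,v}
  U123: {t} {u}
  U124: {s,v}
C dims 9,9,3; δ0: rk 6, SNF 1^6; δ1: rk 3, SNF 1^3
Ȟ^0 = (9 − 6) − 0 = 3, so Ȟ^0 ≅ Z^3
Ȟ^1 = (9 − 3) − 6 = 0, so Ȟ^1 ≅ 0
Ȟ^2 = (3 − 0) − 3 = 0, so Ȟ^2 ≅ 0

Ȟ^0(U;F) ≅ Z^3,  Ȟ^1(U;F) ≅ 0,  Ȟ^2(U;F) ≅ 0


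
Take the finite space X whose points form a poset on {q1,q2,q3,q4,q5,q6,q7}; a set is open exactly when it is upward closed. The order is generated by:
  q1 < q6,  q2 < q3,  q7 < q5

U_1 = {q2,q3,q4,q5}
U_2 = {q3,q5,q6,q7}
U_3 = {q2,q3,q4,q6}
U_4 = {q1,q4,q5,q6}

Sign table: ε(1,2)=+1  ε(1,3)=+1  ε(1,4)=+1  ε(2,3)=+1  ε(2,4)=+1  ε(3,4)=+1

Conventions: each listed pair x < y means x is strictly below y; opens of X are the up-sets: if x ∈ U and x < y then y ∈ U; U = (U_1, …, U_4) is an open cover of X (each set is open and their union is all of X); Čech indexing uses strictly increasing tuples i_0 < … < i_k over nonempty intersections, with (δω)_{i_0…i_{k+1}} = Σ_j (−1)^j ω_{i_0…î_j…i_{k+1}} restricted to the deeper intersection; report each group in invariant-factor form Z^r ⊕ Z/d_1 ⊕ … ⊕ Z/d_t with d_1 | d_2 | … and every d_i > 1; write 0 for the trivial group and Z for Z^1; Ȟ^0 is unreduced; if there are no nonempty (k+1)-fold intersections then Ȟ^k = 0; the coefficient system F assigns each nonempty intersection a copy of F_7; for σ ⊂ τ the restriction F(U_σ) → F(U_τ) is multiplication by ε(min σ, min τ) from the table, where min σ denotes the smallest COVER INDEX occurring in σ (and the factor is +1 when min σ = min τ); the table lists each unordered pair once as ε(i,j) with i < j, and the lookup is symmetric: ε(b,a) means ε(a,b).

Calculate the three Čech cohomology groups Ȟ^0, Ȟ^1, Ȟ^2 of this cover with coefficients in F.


cover nerve:
  U12={q3,q5} U13={q2,q3,q4} U14={q4,q5} U23={q3,q6} U24={q5,q6} U34={q4,q6}
  U123={q3} U124={q5} U134={q4} U234={q6}
C dims 4,6,4; δ0: rk_F7 3; δ1: rk_F7 3
Ȟ^0: (4−3)−0=1 ⇒ Z/7
Ȟ^1: (6−3)−3=0 ⇒ 0
Ȟ^2: (4−0)−3=1 ⇒ Z/7

Ȟ^0(U;F) ≅ Z/7, Ȟ^1(U;F) ≅ 0 and Ȟ^2(U;F) ≅ Z/7


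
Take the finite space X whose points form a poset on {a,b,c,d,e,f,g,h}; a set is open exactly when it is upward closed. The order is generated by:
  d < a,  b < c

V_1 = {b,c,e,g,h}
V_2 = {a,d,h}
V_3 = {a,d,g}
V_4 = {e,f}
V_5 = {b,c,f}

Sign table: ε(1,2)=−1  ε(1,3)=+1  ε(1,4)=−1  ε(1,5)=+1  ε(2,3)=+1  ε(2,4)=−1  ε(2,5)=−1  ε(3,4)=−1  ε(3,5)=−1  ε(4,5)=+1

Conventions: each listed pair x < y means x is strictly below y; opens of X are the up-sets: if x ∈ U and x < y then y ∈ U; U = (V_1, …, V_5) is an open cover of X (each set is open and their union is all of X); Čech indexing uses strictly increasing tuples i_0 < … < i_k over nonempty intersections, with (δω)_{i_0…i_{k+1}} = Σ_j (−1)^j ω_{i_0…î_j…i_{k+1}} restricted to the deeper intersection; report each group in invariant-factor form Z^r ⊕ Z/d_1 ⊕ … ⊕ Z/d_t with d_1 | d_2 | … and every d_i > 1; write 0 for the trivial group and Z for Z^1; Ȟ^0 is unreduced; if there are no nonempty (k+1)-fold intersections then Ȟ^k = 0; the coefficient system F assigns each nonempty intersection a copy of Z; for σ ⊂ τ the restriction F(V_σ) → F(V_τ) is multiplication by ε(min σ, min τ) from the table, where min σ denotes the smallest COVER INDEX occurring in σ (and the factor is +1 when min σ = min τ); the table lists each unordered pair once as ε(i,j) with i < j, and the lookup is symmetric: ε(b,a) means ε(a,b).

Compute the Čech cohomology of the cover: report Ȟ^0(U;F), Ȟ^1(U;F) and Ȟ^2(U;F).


nerve of the cover:
  V12={h} V13={g} V14={e} V15={b,c} V23={a,d} V45={f}
C dims 5,6; δ0: rk 5, SNF 1^4·2
Ȟ^0 = (5 − 5) − 0 = 0, so Ȟ^0 ≅ 0
Ȟ^1 = (6 − 0) − 5 = 1 plus torsion [2], so Ȟ^1 ≅ Z ⊕ Z/2
Ȟ^2 = (0 − 0) − 0 = 0, so Ȟ^2 ≅ 0

Ȟ^0 ≅ 0; Ȟ^1 ≅ Z ⊕ Z/2; Ȟ^2 ≅ 0


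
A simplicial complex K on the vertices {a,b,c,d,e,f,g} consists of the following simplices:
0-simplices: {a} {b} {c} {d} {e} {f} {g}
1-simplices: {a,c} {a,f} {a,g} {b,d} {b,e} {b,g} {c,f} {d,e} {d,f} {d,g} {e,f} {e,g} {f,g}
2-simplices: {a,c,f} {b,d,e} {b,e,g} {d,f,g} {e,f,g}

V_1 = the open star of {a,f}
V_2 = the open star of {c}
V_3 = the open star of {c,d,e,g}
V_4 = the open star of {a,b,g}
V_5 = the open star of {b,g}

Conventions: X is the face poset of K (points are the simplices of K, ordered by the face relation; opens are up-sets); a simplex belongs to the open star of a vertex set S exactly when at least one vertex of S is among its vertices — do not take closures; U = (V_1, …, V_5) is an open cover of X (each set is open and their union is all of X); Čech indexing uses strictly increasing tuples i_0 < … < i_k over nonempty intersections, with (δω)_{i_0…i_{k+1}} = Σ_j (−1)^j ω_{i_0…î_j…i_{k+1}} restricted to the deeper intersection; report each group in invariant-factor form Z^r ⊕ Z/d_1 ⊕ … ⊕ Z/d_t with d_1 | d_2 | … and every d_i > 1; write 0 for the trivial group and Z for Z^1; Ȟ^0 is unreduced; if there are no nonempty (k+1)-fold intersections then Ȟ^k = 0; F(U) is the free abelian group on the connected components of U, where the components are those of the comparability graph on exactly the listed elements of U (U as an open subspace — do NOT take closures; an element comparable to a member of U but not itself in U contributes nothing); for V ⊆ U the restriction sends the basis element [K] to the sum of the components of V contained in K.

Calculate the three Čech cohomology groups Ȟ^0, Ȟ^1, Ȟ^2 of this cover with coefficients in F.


Ȟ^0 ≅ Z,  Ȟ^1 ≅ Z,  Ȟ^2 ≅ 0

nerve of the cover:
  V1={{a},{f},{a,c},{a,f},{a,g},{c,f},{d,f},{e,f},{f,g},{a,c,f},{d,f,g},{e,f,g}} V2={{c},{a,c},{c,f},{a,c,f}} V3={{c},{d},{e},{g},{a,c},{a,g},{b,d},{b,e},{b,g},{c,f},{d,e},{d,f},{d,g},{e,f},{e,g},{f,g},{a,c,f},{b,d,e},{b,e,g},{d,f,g},{e,f,g}} V4={{a},{b},{g},{a,c},{a,f},{a,g},{b,d},{b,e},{b,g},{d,g},{e,g},{f,g},{a,c,f},{b,d,e},{b,e,g},{d,f,g},{e,f,g}} V5={{b},{g},{a,g},{b,d},{b,e},{b,g},{d,g},{e,g},{f,g},{b,d,e},{b,e,g},{d,f,g},{e,f,g}}
  V12={{a,c},{c,f},{a,c,f}} V13={{a,c},{a,g},{c,f},{d,f},{e,f},{f,g},{a,c,f},{d,f,g},{e,f,g}} V14={{a},{a,c},{a,f},{a,g},{f,g},{a,c,f},{d,f,g},{e,f,g}} V15={{a,g},{f,g},{d,f,g},{e,f,g}} V23={{c},{a,c},{c,f},{a,c,f}} V24={{a,c},{a,c,f}} V34={{g},{a,c},{a,g},{b,d},{b,e},{b,g},{d,g},{e,g},{f,g},{a,c,f},{b,d,e},{b,e,g},{d,f,g},{e,f,g}} V35={{g},{a,g},{b,d},{b,e},{b,g},{d,g},{e,g},{f,g},{b,d,e},{b,e,g},{d,f,g},{e,f,g}} V45={{b},{g},{a,g},{b,d},{b,e},{b,g},{d,g},{e,g},{f,g},{b,d,e},{b,e,g},{d,f,g},{e,f,g}}
  V123={{a,c},{c,f},{a,c,f}} V124={{a,c},{a,c,f}} V134={{a,c},{a,g},{f,g},{a,c,f},{d,f,g},{e,f,g}} V135={{a,g},{f,g},{d,f,g},{e,f,g}} V145={{a,g},{f,g},{d,f,g},{e,f,g}} V234={{a,c},{a,c,f}} V345={{g},{a,g},{b,d},{b,e},{b,g},{d,g},{e,g},{f,g},{b,d,e},{b,e,g},{d,f,g},{e,f,g}}
  V1234={{a,c},{a,c,f}} V1345={{a,g},{f,g},{d,f,g},{e,f,g}}
components per intersection:
  V1: {{a},{f},{a,c},{a,f},{a,g},{c,f},{d,f},{e,f},{f,g},{a,c,f},{d,f,g},{e,f,g}}
  V2: {{c},{a,c},{c,f},{a,c,f}}
  V3: {{c},{a,c},{c,f},{a,c,f}} {{d},{e},{g},{a,g},{b,d},{b,e},{b,g},{d,e},{d,f},{d,g},{e,f},{e,g},{f,g},{b,d,e},{b,e,g},{d,f,g},{e,f,g}}
  V4: {{a},{b},{g},{a,c},{a,f},{a,g},{b,d},{b,e},{b,g},{d,g},{e,g},{f,g},{a,c,f},{b,d,e},{b,e,g},{d,f,g},{e,f,g}}
  V5: {{b},{g},{a,g},{b,d},{b,e},{b,g},{d,g},{e,g},{f,g},{b,d,e},{b,e,g},{d,f,g},{e,f,g}}
  V12: {{a,c},{c,f},{a,c,f}}
  V13: {{a,c},{c,f},{a,c,f}} {{a,g}} {{d,f},{e,f},{f,g},{d,f,g},{e,f,g}}
  V14: {{a},{a,c},{a,f},{a,g},{a,c,f}} {{f,g},{d,f,g},{e,f,g}}
  V15: {{a,g}} {{f,g},{d,f,g},{e,f,g}}
  V23: {{c},{a,c},{c,f},{a,c,f}}
  V24: {{a,c},{a,c,f}}
  V34: {{g},{a,g},{b,d},{b,e},{b,g},{d,g},{e,g},{f,g},{b,d,e},{b,e,g},{d,f,g},{e,f,g}} {{a,c},{a,c,f}}
  V35: {{g},{a,g},{b,d},{b,e},{b,g},{d,g},{e,g},{f,g},{b,d,e},{b,e,g},{d,f,g},{e,f,g}}
  V45: {{b},{g},{a,g},{b,d},{b,e},{b,g},{d,g},{e,g},{f,g},{b,d,e},{b,e,g},{d,f,g},{e,f,g}}
  V123: {{a,c},{c,f},{a,c,f}}
  V124: {{a,c},{a,c,f}}
  V134: {{a,c},{a,c,f}} {{a,g}} {{f,g},{d,f,g},{e,f,g}}
  V135: {{a,g}} {{f,g},{d,f,g},{e,f,g}}
  V145: {{a,g}} {{f,g},{d,f,g},{e,f,g}}
  V234: {{a,c},{a,c,f}}
  V345: {{g},{a,g},{b,d},{b,e},{b,g},{d,g},{e,g},{f,g},{b,d,e},{b,e,g},{d,f,g},{e,f,g}}
  V1234: {{a,c},{a,c,f}}
  V1345: {{a,g}} {{f,g},{d,f,g},{e,f,g}}
C dims 6,14,11,3; δ0: rk 5, SNF 1^5; δ1: rk 8, SNF 1^8; δ2: rk 3, SNF 1^3
Ȟ^0 = (6 − 5) − 0 = 1, so Ȟ^0 ≅ Z
Ȟ^1 = (14 − 8) − 5 = 1, so Ȟ^1 ≅ Z
Ȟ^2 = (11 − 3) − 8 = 0, so Ȟ^2 ≅ 0
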